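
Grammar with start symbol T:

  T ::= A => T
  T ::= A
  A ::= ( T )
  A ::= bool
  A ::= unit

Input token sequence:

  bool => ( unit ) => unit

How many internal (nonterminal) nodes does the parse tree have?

8

[T [A bool] => [T [A ( [T [A unit]] )] => [T [A unit]]]]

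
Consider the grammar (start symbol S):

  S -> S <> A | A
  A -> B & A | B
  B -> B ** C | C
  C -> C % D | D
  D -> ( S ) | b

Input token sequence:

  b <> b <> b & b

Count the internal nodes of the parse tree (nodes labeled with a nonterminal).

19

[S [S [S [A [B [C [D b]]]]] <> [A [B [C [D b]]]]] <> [A [B [C [D b]]] & [A [B [C [D b]]]]]]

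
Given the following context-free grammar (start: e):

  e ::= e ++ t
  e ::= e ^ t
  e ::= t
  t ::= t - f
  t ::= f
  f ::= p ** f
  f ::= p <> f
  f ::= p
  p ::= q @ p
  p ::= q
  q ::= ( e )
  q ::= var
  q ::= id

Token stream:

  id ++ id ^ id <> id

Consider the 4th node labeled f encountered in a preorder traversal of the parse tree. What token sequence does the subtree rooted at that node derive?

id

[e [e [e [t [f [p [q id]]]]] ++ [t [f [p [q id]]]]] ^ [t [f [p [q id]] <> [f [p [q id]]]]]]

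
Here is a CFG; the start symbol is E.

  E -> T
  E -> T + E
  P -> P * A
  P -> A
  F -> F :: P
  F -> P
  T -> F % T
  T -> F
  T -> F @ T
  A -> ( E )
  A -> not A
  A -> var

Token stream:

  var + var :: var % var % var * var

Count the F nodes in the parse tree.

[E [T [F [P [A var]]]] + [E [T [F [F [P [A var]]] :: [P [A var]]] % [T [F [P [A var]]] % [T [F [P [P [A var]] * [A var]]]]]]]]

5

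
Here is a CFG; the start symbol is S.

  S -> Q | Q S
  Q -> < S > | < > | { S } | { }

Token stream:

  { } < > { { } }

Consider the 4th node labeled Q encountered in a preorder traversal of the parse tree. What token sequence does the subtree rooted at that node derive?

[S [Q { }] [S [Q < >] [S [Q { [S [Q { }]] }]]]]

{ }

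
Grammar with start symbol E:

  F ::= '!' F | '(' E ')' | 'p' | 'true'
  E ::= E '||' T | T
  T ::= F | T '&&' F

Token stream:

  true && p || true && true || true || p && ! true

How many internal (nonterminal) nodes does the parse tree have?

[E [E [E [E [T [T [F true]] && [F p]]] || [T [T [F true]] && [F true]]] || [T [F true]]] || [T [T [F p]] && [F ! [F true]]]]

19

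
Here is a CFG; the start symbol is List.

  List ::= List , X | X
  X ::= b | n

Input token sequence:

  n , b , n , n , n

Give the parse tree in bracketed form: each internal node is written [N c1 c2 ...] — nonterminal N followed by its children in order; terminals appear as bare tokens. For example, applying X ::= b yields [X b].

[List [List [List [List [List [X n]] , [X b]] , [X n]] , [X n]] , [X n]]

List
List , X
List , X , X
List , X , X , X
List , X , X , X , X
X , X , X , X , X
n , X , X , X , X
n , b , X , X , X
n , b , n , X , X
n , b , n , n , X
n , b , n , n , n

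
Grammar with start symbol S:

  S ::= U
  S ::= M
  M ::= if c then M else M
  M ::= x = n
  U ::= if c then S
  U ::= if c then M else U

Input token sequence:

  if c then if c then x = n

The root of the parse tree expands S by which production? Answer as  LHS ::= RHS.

[S [U if c then [S [U if c then [S [M x = n]]]]]]

S ::= U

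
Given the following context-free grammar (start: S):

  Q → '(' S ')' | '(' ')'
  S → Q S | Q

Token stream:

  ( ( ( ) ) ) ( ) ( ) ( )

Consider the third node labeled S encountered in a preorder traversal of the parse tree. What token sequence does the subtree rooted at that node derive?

( )

[S [Q ( [S [Q ( [S [Q ( )]] )]] )] [S [Q ( )] [S [Q ( )] [S [Q ( )]]]]]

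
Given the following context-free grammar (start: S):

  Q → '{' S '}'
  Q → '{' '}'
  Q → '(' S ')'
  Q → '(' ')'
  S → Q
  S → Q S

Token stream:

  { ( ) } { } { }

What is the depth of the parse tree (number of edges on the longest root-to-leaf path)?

[S [Q { [S [Q ( )]] }] [S [Q { }] [S [Q { }]]]]

4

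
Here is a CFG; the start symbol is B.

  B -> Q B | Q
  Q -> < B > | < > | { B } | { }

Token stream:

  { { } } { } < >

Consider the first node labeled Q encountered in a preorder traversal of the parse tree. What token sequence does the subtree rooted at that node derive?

[B [Q { [B [Q { }]] }] [B [Q { }] [B [Q < >]]]]

{ { } }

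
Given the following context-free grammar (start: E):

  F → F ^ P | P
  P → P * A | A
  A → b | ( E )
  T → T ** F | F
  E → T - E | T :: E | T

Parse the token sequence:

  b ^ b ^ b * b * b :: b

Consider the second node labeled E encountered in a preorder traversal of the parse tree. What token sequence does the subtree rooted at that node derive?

b

[E [T [F [F [F [P [A b]]] ^ [P [A b]]] ^ [P [P [P [A b]] * [A b]] * [A b]]]] :: [E [T [F [P [A b]]]]]]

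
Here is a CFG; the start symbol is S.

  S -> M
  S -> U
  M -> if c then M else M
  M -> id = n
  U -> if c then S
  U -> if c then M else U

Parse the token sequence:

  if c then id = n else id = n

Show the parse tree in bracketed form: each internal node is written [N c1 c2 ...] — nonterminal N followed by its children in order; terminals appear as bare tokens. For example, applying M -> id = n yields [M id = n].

[S [M if c then [M id = n] else [M id = n]]]

S
M
if c then M else M
if c then id = n else M
if c then id = n else id = n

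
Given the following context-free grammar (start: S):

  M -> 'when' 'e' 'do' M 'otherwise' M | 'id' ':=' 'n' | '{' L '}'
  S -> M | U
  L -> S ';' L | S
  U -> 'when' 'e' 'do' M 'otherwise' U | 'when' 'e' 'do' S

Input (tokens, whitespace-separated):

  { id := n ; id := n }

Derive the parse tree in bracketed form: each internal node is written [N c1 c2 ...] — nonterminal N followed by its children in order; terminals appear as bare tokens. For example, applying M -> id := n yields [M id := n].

[S [M { [L [S [M id := n]] ; [L [S [M id := n]]]] }]]

S
M
{ L }
{ S ; L }
{ M ; L }
{ id := n ; L }
{ id := n ; S }
{ id := n ; M }
{ id := n ; id := n }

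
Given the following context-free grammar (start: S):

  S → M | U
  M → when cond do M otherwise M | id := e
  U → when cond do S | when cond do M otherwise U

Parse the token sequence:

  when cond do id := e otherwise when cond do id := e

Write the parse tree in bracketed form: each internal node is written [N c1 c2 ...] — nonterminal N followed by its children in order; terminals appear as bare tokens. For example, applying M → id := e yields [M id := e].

[S [U when cond do [M id := e] otherwise [U when cond do [S [M id := e]]]]]

S
U
when cond do M otherwise U
when cond do id := e otherwise U
when cond do id := e otherwise when cond do S
when cond do id := e otherwise when cond do M
when cond do id := e otherwise when cond do id := e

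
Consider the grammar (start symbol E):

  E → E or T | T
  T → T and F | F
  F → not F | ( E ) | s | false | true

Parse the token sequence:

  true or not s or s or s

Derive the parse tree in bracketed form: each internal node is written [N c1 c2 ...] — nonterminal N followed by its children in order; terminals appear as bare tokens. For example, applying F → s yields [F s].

[E [E [E [E [T [F true]]] or [T [F not [F s]]]] or [T [F s]]] or [T [F s]]]

E
E or T
E or T or T
E or T or T or T
T or T or T or T
F or T or T or T
true or T or T or T
true or F or T or T
true or not F or T or T
true or not s or T or T
true or not s or F or T
true or not s or s or T
true or not s or s or F
true or not s or s or s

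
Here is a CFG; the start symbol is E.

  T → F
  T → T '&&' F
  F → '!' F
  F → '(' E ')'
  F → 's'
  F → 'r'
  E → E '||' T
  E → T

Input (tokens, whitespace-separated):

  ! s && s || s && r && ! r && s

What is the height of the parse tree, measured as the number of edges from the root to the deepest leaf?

[E [E [T [T [F ! [F s]]] && [F s]]] || [T [T [T [T [F s]] && [F r]] && [F ! [F r]]] && [F s]]]

6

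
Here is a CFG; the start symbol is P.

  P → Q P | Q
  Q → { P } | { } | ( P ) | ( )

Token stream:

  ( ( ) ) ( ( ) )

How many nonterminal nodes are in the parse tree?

8

[P [Q ( [P [Q ( )]] )] [P [Q ( [P [Q ( )]] )]]]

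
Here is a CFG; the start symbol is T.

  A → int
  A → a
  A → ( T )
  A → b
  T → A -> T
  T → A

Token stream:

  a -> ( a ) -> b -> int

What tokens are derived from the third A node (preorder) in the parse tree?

[T [A a] -> [T [A ( [T [A a]] )] -> [T [A b] -> [T [A int]]]]]

a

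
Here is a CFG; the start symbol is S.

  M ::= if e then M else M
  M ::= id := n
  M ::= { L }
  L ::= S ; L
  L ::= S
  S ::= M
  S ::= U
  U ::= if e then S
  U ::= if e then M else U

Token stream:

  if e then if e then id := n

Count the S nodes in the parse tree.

3

[S [U if e then [S [U if e then [S [M id := n]]]]]]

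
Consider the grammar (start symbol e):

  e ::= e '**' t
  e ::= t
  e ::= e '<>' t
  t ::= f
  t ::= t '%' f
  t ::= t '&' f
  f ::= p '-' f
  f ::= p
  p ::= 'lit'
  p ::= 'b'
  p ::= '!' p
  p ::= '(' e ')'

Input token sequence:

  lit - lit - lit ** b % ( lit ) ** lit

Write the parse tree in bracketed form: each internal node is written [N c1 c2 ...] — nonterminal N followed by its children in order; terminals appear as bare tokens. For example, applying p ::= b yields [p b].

[e [e [e [t [f [p lit] - [f [p lit] - [f [p lit]]]]]] ** [t [t [f [p b]]] % [f [p ( [e [t [f [p lit]]]] )]]]] ** [t [f [p lit]]]]

e
e ** t
e ** t ** t
t ** t ** t
f ** t ** t
p - f ** t ** t
lit - f ** t ** t
lit - p - f ** t ** t
lit - lit - f ** t ** t
lit - lit - p ** t ** t
lit - lit - lit ** t ** t
lit - lit - lit ** t % f ** t
lit - lit - lit ** f % f ** t
lit - lit - lit ** p % f ** t
lit - lit - lit ** b % f ** t
lit - lit - lit ** b % p ** t
lit - lit - lit ** b % ( e ) ** t
lit - lit - lit ** b % ( t ) ** t
lit - lit - lit ** b % ( f ) ** t
lit - lit - lit ** b % ( p ) ** t
lit - lit - lit ** b % ( lit ) ** t
lit - lit - lit ** b % ( lit ) ** f
lit - lit - lit ** b % ( lit ) ** p
lit - lit - lit ** b % ( lit ) ** lit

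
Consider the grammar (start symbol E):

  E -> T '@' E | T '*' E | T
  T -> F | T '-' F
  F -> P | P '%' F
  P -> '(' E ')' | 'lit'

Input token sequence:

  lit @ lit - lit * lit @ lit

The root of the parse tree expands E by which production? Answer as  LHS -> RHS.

[E [T [F [P lit]]] @ [E [T [T [F [P lit]]] - [F [P lit]]] * [E [T [F [P lit]]] @ [E [T [F [P lit]]]]]]]

E -> T '@' E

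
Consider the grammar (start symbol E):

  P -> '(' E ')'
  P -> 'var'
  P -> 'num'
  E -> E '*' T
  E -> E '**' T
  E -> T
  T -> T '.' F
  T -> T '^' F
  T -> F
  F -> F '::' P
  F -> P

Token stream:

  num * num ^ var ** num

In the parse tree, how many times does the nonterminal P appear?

4

[E [E [E [T [F [P num]]]] * [T [T [F [P num]]] ^ [F [P var]]]] ** [T [F [P num]]]]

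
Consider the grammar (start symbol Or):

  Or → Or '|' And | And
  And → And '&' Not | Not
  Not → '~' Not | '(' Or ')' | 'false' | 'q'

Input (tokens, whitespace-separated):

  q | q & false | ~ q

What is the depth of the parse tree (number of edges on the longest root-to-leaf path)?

5

[Or [Or [Or [And [Not q]]] | [And [And [Not q]] & [Not false]]] | [And [Not ~ [Not q]]]]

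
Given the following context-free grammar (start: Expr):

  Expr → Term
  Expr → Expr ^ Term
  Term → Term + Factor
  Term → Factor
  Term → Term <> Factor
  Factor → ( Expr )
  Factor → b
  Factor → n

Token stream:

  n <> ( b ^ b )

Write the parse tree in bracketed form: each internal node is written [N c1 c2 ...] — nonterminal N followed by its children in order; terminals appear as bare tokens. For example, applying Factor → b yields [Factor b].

Expr
Term
Term <> Factor
Factor <> Factor
n <> Factor
n <> ( Expr )
n <> ( Expr ^ Term )
n <> ( Term ^ Term )
n <> ( Factor ^ Term )
n <> ( b ^ Term )
n <> ( b ^ Factor )
n <> ( b ^ b )

[Expr [Term [Term [Factor n]] <> [Factor ( [Expr [Expr [Term [Factor b]]] ^ [Term [Factor b]]] )]]]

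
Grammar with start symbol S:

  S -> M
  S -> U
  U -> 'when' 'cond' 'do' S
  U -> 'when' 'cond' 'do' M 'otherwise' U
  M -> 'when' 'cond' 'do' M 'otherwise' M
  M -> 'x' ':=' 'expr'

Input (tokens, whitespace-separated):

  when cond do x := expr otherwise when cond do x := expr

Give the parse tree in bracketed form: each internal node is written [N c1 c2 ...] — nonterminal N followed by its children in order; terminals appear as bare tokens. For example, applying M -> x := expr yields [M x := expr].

S
U
when cond do M otherwise U
when cond do x := expr otherwise U
when cond do x := expr otherwise when cond do S
when cond do x := expr otherwise when cond do M
when cond do x := expr otherwise when cond do x := expr

[S [U when cond do [M x := expr] otherwise [U when cond do [S [M x := expr]]]]]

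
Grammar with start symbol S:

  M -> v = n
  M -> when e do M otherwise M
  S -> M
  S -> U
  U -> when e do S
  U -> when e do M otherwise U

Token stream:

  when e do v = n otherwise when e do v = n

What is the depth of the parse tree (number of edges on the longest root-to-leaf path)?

[S [U when e do [M v = n] otherwise [U when e do [S [M v = n]]]]]

5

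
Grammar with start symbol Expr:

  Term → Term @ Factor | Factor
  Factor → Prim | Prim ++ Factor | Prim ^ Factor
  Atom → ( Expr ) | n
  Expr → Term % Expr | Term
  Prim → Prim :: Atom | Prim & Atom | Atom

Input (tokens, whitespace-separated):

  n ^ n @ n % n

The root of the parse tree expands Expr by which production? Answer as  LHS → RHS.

Expr → Term % Expr

[Expr [Term [Term [Factor [Prim [Atom n]] ^ [Factor [Prim [Atom n]]]]] @ [Factor [Prim [Atom n]]]] % [Expr [Term [Factor [Prim [Atom n]]]]]]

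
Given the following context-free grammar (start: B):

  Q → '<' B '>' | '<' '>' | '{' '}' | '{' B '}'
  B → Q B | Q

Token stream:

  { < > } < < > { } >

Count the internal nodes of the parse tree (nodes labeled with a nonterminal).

[B [Q { [B [Q < >]] }] [B [Q < [B [Q < >] [B [Q { }]]] >]]]

10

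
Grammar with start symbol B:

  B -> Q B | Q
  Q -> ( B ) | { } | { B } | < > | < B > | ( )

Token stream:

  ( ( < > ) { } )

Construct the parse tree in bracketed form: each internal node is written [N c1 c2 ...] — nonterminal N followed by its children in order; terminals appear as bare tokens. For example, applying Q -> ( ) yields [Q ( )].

B
Q
( B )
( Q B )
( ( B ) B )
( ( Q ) B )
( ( < > ) B )
( ( < > ) Q )
( ( < > ) { } )

[B [Q ( [B [Q ( [B [Q < >]] )] [B [Q { }]]] )]]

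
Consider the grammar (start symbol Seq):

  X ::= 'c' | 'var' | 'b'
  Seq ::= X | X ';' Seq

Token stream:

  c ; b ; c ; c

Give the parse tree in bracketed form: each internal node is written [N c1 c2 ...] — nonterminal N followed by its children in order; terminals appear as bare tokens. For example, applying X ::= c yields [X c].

Seq
X ; Seq
c ; Seq
c ; X ; Seq
c ; b ; Seq
c ; b ; X ; Seq
c ; b ; c ; Seq
c ; b ; c ; X
c ; b ; c ; c

[Seq [X c] ; [Seq [X b] ; [Seq [X c] ; [Seq [X c]]]]]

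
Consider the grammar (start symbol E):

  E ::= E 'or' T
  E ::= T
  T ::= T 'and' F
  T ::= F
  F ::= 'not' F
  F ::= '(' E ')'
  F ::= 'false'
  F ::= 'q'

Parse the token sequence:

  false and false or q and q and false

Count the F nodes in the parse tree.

[E [E [T [T [F false]] and [F false]]] or [T [T [T [F q]] and [F q]] and [F false]]]

5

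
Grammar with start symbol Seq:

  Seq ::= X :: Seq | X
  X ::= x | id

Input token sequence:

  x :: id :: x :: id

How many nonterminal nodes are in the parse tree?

[Seq [X x] :: [Seq [X id] :: [Seq [X x] :: [Seq [X id]]]]]

8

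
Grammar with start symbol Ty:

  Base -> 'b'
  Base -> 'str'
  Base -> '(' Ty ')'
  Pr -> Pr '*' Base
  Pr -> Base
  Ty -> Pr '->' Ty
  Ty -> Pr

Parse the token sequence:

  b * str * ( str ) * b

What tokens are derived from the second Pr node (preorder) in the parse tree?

b * str * ( str )

[Ty [Pr [Pr [Pr [Pr [Base b]] * [Base str]] * [Base ( [Ty [Pr [Base str]]] )]] * [Base b]]]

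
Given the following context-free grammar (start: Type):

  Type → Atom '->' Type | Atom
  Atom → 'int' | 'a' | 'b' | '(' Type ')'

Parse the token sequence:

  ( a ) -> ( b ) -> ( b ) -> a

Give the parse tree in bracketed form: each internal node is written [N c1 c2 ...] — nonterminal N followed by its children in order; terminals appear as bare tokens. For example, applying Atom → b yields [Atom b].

Type
Atom -> Type
( Type ) -> Type
( Atom ) -> Type
( a ) -> Type
( a ) -> Atom -> Type
( a ) -> ( Type ) -> Type
( a ) -> ( Atom ) -> Type
( a ) -> ( b ) -> Type
( a ) -> ( b ) -> Atom -> Type
( a ) -> ( b ) -> ( Type ) -> Type
( a ) -> ( b ) -> ( Atom ) -> Type
( a ) -> ( b ) -> ( b ) -> Type
( a ) -> ( b ) -> ( b ) -> Atom
( a ) -> ( b ) -> ( b ) -> a

[Type [Atom ( [Type [Atom a]] )] -> [Type [Atom ( [Type [Atom b]] )] -> [Type [Atom ( [Type [Atom b]] )] -> [Type [Atom a]]]]]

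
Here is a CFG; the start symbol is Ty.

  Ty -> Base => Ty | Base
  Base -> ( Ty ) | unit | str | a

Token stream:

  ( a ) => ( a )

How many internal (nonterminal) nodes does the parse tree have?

[Ty [Base ( [Ty [Base a]] )] => [Ty [Base ( [Ty [Base a]] )]]]

8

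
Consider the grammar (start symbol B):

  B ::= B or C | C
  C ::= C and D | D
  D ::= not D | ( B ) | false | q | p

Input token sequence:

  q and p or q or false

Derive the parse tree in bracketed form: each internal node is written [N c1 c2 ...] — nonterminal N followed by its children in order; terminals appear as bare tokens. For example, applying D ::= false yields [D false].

B
B or C
B or C or C
C or C or C
C and D or C or C
D and D or C or C
q and D or C or C
q and p or C or C
q and p or D or C
q and p or q or C
q and p or q or D
q and p or q or false

[B [B [B [C [C [D q]] and [D p]]] or [C [D q]]] or [C [D false]]]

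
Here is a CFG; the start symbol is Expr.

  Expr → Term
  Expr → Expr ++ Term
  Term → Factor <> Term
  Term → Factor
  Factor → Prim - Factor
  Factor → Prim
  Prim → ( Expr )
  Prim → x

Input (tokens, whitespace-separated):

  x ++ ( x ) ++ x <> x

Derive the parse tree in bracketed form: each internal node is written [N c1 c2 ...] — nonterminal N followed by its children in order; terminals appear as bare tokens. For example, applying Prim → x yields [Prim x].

[Expr [Expr [Expr [Term [Factor [Prim x]]]] ++ [Term [Factor [Prim ( [Expr [Term [Factor [Prim x]]]] )]]]] ++ [Term [Factor [Prim x]] <> [Term [Factor [Prim x]]]]]

Expr
Expr ++ Term
Expr ++ Term ++ Term
Term ++ Term ++ Term
Factor ++ Term ++ Term
Prim ++ Term ++ Term
x ++ Term ++ Term
x ++ Factor ++ Term
x ++ Prim ++ Term
x ++ ( Expr ) ++ Term
x ++ ( Term ) ++ Term
x ++ ( Factor ) ++ Term
x ++ ( Prim ) ++ Term
x ++ ( x ) ++ Term
x ++ ( x ) ++ Factor <> Term
x ++ ( x ) ++ Prim <> Term
x ++ ( x ) ++ x <> Term
x ++ ( x ) ++ x <> Factor
x ++ ( x ) ++ x <> Prim
x ++ ( x ) ++ x <> x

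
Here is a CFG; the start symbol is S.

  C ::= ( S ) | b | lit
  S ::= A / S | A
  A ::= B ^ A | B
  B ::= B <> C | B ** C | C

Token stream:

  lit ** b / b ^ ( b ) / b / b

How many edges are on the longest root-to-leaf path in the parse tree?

10

[S [A [B [B [C lit]] ** [C b]]] / [S [A [B [C b]] ^ [A [B [C ( [S [A [B [C b]]]] )]]]] / [S [A [B [C b]]] / [S [A [B [C b]]]]]]]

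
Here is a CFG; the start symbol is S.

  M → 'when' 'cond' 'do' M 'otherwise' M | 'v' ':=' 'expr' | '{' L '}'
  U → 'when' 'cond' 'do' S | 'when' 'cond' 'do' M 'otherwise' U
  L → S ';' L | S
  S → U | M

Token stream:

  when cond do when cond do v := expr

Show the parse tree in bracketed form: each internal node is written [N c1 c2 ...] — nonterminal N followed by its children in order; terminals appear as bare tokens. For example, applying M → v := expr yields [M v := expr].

[S [U when cond do [S [U when cond do [S [M v := expr]]]]]]

S
U
when cond do S
when cond do U
when cond do when cond do S
when cond do when cond do M
when cond do when cond do v := expr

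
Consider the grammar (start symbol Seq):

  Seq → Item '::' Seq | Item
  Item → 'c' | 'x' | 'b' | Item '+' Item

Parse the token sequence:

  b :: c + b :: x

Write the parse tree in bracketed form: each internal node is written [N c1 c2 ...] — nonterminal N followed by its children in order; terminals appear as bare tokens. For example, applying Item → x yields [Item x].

Seq
Item :: Seq
b :: Seq
b :: Item :: Seq
b :: Item + Item :: Seq
b :: c + Item :: Seq
b :: c + b :: Seq
b :: c + b :: Item
b :: c + b :: x

[Seq [Item b] :: [Seq [Item [Item c] + [Item b]] :: [Seq [Item x]]]]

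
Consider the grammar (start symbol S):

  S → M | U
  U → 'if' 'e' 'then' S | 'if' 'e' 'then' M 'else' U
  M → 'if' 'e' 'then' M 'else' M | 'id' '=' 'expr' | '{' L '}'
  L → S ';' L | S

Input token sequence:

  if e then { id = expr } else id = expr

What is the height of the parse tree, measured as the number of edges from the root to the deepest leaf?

6

[S [M if e then [M { [L [S [M id = expr]]] }] else [M id = expr]]]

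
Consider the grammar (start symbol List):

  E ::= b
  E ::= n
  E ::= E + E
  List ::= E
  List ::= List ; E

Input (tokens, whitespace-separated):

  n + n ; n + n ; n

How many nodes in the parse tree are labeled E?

7

[List [List [List [E [E n] + [E n]]] ; [E [E n] + [E n]]] ; [E n]]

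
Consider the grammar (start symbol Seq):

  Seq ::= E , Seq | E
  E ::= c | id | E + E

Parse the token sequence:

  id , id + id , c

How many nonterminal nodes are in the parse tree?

8

[Seq [E id] , [Seq [E [E id] + [E id]] , [Seq [E c]]]]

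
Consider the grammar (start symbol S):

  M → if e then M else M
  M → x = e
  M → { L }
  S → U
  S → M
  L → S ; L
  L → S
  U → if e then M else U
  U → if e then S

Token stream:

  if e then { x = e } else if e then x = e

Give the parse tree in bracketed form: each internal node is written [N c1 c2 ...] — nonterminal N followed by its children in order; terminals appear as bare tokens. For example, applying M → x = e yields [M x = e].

S
U
if e then M else U
if e then { L } else U
if e then { S } else U
if e then { M } else U
if e then { x = e } else U
if e then { x = e } else if e then S
if e then { x = e } else if e then M
if e then { x = e } else if e then x = e

[S [U if e then [M { [L [S [M x = e]]] }] else [U if e then [S [M x = e]]]]]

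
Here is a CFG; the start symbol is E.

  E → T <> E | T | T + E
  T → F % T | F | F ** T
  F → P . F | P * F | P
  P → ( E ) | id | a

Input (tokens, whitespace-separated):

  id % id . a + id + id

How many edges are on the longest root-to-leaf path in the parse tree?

[E [T [F [P id]] % [T [F [P id] . [F [P a]]]]] + [E [T [F [P id]]] + [E [T [F [P id]]]]]]

6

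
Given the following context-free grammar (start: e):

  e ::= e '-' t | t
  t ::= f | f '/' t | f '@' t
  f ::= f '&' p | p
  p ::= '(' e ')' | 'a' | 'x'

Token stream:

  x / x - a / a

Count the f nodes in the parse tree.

[e [e [t [f [p x]] / [t [f [p x]]]]] - [t [f [p a]] / [t [f [p a]]]]]

4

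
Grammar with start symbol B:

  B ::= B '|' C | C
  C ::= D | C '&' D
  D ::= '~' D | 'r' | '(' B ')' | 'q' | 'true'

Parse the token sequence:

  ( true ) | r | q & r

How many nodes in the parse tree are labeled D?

[B [B [B [C [D ( [B [C [D true]]] )]]] | [C [D r]]] | [C [C [D q]] & [D r]]]

5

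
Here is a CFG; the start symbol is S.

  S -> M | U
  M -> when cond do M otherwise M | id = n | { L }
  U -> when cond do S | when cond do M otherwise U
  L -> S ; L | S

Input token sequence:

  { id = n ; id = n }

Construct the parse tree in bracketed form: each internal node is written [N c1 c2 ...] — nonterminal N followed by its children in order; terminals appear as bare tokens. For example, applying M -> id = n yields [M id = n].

S
M
{ L }
{ S ; L }
{ M ; L }
{ id = n ; L }
{ id = n ; S }
{ id = n ; M }
{ id = n ; id = n }

[S [M { [L [S [M id = n]] ; [L [S [M id = n]]]] }]]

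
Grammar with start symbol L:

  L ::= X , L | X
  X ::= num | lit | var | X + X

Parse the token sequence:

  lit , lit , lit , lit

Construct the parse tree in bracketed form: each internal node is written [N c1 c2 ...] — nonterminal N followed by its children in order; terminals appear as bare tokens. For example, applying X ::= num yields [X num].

[L [X lit] , [L [X lit] , [L [X lit] , [L [X lit]]]]]

L
X , L
lit , L
lit , X , L
lit , lit , L
lit , lit , X , L
lit , lit , lit , L
lit , lit , lit , X
lit , lit , lit , lit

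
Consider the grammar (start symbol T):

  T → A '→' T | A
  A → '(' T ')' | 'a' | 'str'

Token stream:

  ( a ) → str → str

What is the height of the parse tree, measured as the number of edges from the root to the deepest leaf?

[T [A ( [T [A a]] )] → [T [A str] → [T [A str]]]]

4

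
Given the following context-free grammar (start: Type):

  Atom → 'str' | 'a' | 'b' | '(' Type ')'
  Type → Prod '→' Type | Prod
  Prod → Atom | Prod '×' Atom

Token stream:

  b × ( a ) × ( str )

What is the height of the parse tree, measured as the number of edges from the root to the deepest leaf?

[Type [Prod [Prod [Prod [Atom b]] × [Atom ( [Type [Prod [Atom a]]] )]] × [Atom ( [Type [Prod [Atom str]]] )]]]

7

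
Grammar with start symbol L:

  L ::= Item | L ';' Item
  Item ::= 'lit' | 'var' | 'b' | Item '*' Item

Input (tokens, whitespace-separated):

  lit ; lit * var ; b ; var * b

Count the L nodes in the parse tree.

4

[L [L [L [L [Item lit]] ; [Item [Item lit] * [Item var]]] ; [Item b]] ; [Item [Item var] * [Item b]]]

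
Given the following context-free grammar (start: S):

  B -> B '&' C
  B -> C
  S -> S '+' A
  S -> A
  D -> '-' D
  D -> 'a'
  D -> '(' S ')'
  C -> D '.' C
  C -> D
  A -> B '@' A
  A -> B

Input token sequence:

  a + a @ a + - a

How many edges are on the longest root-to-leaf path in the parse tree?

7

[S [S [S [A [B [C [D a]]]]] + [A [B [C [D a]]] @ [A [B [C [D a]]]]]] + [A [B [C [D - [D a]]]]]]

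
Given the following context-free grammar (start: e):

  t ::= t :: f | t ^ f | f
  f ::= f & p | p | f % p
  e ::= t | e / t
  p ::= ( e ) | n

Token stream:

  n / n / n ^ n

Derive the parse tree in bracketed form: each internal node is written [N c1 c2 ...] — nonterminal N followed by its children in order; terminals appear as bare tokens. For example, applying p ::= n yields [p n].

e
e / t
e / t / t
t / t / t
f / t / t
p / t / t
n / t / t
n / f / t
n / p / t
n / n / t
n / n / t ^ f
n / n / f ^ f
n / n / p ^ f
n / n / n ^ f
n / n / n ^ p
n / n / n ^ n

[e [e [e [t [f [p n]]]] / [t [f [p n]]]] / [t [t [f [p n]]] ^ [f [p n]]]]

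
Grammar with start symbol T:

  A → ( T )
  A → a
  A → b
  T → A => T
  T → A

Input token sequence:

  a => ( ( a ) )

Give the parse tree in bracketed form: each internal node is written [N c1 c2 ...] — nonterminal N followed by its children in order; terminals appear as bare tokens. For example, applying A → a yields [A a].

T
A => T
a => T
a => A
a => ( T )
a => ( A )
a => ( ( T ) )
a => ( ( A ) )
a => ( ( a ) )

[T [A a] => [T [A ( [T [A ( [T [A a]] )]] )]]]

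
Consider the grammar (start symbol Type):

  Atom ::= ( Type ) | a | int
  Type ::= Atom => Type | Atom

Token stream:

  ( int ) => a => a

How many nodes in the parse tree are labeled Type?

[Type [Atom ( [Type [Atom int]] )] => [Type [Atom a] => [Type [Atom a]]]]

4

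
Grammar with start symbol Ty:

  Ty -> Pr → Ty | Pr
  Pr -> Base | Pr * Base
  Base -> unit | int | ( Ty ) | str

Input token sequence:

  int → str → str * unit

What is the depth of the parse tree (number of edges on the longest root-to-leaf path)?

[Ty [Pr [Base int]] → [Ty [Pr [Base str]] → [Ty [Pr [Pr [Base str]] * [Base unit]]]]]

6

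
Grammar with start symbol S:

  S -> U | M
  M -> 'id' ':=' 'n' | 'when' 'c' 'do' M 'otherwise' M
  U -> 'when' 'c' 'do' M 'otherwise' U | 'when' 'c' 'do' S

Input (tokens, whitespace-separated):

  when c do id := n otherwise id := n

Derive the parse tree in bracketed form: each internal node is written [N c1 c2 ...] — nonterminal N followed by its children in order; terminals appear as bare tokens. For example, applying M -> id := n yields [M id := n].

[S [M when c do [M id := n] otherwise [M id := n]]]

S
M
when c do M otherwise M
when c do id := n otherwise M
when c do id := n otherwise id := n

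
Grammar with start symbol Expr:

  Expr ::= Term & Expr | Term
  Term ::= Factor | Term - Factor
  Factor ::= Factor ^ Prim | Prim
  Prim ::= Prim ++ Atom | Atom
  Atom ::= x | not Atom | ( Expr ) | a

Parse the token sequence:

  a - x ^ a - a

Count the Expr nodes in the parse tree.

[Expr [Term [Term [Term [Factor [Prim [Atom a]]]] - [Factor [Factor [Prim [Atom x]]] ^ [Prim [Atom a]]]] - [Factor [Prim [Atom a]]]]]

1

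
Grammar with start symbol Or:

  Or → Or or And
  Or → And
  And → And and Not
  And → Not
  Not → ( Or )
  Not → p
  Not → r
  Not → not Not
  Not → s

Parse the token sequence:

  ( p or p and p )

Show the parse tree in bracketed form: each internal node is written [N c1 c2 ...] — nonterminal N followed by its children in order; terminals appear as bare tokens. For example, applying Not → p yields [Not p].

Or
And
Not
( Or )
( Or or And )
( And or And )
( Not or And )
( p or And )
( p or And and Not )
( p or Not and Not )
( p or p and Not )
( p or p and p )

[Or [And [Not ( [Or [Or [And [Not p]]] or [And [And [Not p]] and [Not p]]] )]]]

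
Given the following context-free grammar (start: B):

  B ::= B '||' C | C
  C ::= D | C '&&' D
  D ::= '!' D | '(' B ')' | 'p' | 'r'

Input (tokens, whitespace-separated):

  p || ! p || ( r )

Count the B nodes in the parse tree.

4

[B [B [B [C [D p]]] || [C [D ! [D p]]]] || [C [D ( [B [C [D r]]] )]]]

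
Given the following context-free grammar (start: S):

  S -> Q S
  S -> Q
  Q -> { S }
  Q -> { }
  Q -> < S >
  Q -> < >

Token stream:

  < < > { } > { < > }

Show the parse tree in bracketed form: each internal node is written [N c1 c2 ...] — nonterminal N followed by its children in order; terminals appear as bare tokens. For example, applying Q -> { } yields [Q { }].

S
Q S
< S > S
< Q S > S
< < > S > S
< < > Q > S
< < > { } > S
< < > { } > Q
< < > { } > { S }
< < > { } > { Q }
< < > { } > { < > }

[S [Q < [S [Q < >] [S [Q { }]]] >] [S [Q { [S [Q < >]] }]]]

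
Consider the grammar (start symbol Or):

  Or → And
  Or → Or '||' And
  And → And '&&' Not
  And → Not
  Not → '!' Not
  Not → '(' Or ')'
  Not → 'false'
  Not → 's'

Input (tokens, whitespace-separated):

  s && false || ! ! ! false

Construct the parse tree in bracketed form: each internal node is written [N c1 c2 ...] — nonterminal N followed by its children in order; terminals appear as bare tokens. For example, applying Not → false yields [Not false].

[Or [Or [And [And [Not s]] && [Not false]]] || [And [Not ! [Not ! [Not ! [Not false]]]]]]

Or
Or || And
And || And
And && Not || And
Not && Not || And
s && Not || And
s && false || And
s && false || Not
s && false || ! Not
s && false || ! ! Not
s && false || ! ! ! Not
s && false || ! ! ! false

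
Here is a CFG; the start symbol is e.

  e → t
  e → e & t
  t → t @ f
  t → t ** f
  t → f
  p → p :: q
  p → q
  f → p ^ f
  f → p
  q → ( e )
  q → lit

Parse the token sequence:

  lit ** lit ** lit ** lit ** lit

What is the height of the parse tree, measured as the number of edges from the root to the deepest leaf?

9

[e [t [t [t [t [t [f [p [q lit]]]] ** [f [p [q lit]]]] ** [f [p [q lit]]]] ** [f [p [q lit]]]] ** [f [p [q lit]]]]]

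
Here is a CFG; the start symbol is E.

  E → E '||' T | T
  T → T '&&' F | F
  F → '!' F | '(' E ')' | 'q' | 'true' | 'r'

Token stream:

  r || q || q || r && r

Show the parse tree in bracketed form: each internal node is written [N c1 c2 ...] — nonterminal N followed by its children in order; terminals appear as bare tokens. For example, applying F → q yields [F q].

[E [E [E [E [T [F r]]] || [T [F q]]] || [T [F q]]] || [T [T [F r]] && [F r]]]

E
E || T
E || T || T
E || T || T || T
T || T || T || T
F || T || T || T
r || T || T || T
r || F || T || T
r || q || T || T
r || q || F || T
r || q || q || T
r || q || q || T && F
r || q || q || F && F
r || q || q || r && F
r || q || q || r && r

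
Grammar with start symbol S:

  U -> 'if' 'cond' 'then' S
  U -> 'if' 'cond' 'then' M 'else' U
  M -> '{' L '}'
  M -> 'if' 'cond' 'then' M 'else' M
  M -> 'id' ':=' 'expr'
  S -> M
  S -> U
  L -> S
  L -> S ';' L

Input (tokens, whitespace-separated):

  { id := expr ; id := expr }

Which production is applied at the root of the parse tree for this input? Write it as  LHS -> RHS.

[S [M { [L [S [M id := expr]] ; [L [S [M id := expr]]]] }]]

S -> M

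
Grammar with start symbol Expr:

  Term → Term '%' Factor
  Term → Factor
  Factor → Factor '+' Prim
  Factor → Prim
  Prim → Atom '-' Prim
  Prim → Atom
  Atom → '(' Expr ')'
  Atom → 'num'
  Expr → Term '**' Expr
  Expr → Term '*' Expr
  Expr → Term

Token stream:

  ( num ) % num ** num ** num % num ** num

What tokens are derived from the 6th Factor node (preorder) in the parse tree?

num

[Expr [Term [Term [Factor [Prim [Atom ( [Expr [Term [Factor [Prim [Atom num]]]]] )]]]] % [Factor [Prim [Atom num]]]] ** [Expr [Term [Factor [Prim [Atom num]]]] ** [Expr [Term [Term [Factor [Prim [Atom num]]]] % [Factor [Prim [Atom num]]]] ** [Expr [Term [Factor [Prim [Atom num]]]]]]]]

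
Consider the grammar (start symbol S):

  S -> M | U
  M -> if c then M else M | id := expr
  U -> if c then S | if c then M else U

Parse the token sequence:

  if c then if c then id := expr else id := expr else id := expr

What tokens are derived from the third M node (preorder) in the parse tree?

[S [M if c then [M if c then [M id := expr] else [M id := expr]] else [M id := expr]]]

id := expr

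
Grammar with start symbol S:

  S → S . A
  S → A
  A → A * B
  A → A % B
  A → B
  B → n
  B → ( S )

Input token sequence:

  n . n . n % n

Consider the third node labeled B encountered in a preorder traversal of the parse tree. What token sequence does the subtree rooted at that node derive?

[S [S [S [A [B n]]] . [A [B n]]] . [A [A [B n]] % [B n]]]

n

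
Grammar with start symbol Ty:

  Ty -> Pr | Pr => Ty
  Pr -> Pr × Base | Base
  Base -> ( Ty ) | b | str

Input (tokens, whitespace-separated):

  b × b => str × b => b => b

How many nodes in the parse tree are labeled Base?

[Ty [Pr [Pr [Base b]] × [Base b]] => [Ty [Pr [Pr [Base str]] × [Base b]] => [Ty [Pr [Base b]] => [Ty [Pr [Base b]]]]]]

6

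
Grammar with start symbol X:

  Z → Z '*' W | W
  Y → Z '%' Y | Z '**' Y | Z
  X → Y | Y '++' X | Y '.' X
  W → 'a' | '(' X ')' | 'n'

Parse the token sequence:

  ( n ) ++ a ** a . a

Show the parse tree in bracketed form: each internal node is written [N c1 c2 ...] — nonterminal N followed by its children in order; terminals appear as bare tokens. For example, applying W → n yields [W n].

[X [Y [Z [W ( [X [Y [Z [W n]]]] )]]] ++ [X [Y [Z [W a]] ** [Y [Z [W a]]]] . [X [Y [Z [W a]]]]]]

X
Y ++ X
Z ++ X
W ++ X
( X ) ++ X
( Y ) ++ X
( Z ) ++ X
( W ) ++ X
( n ) ++ X
( n ) ++ Y . X
( n ) ++ Z ** Y . X
( n ) ++ W ** Y . X
( n ) ++ a ** Y . X
( n ) ++ a ** Z . X
( n ) ++ a ** W . X
( n ) ++ a ** a . X
( n ) ++ a ** a . Y
( n ) ++ a ** a . Z
( n ) ++ a ** a . W
( n ) ++ a ** a . a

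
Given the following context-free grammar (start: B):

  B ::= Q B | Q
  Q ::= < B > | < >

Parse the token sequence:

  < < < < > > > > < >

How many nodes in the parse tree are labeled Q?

5

[B [Q < [B [Q < [B [Q < [B [Q < >]] >]] >]] >] [B [Q < >]]]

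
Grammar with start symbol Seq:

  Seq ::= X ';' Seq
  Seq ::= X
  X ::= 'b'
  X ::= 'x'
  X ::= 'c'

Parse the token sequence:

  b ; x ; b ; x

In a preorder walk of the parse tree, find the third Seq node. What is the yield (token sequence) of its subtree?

[Seq [X b] ; [Seq [X x] ; [Seq [X b] ; [Seq [X x]]]]]

b ; x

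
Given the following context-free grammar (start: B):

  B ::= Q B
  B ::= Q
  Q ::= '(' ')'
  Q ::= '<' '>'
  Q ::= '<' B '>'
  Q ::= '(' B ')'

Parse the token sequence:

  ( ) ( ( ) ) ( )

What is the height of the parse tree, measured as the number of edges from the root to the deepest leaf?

[B [Q ( )] [B [Q ( [B [Q ( )]] )] [B [Q ( )]]]]

5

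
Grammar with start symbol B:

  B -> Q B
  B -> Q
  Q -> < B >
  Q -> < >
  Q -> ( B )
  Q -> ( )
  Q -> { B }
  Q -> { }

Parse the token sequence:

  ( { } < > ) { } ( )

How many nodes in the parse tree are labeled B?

[B [Q ( [B [Q { }] [B [Q < >]]] )] [B [Q { }] [B [Q ( )]]]]

5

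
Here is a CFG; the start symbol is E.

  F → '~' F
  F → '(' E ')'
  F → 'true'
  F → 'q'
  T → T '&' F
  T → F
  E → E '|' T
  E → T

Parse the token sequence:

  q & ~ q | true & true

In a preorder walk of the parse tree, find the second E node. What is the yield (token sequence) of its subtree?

q & ~ q

[E [E [T [T [F q]] & [F ~ [F q]]]] | [T [T [F true]] & [F true]]]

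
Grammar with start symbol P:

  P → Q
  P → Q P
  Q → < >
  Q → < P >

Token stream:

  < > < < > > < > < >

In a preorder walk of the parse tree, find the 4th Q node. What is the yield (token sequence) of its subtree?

< >

[P [Q < >] [P [Q < [P [Q < >]] >] [P [Q < >] [P [Q < >]]]]]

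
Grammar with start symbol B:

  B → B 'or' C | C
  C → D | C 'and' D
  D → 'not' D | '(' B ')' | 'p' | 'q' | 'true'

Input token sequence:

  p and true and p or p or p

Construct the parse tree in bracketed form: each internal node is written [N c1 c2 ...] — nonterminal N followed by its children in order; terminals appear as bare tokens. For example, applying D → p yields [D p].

[B [B [B [C [C [C [D p]] and [D true]] and [D p]]] or [C [D p]]] or [C [D p]]]

B
B or C
B or C or C
C or C or C
C and D or C or C
C and D and D or C or C
D and D and D or C or C
p and D and D or C or C
p and true and D or C or C
p and true and p or C or C
p and true and p or D or C
p and true and p or p or C
p and true and p or p or D
p and true and p or p or p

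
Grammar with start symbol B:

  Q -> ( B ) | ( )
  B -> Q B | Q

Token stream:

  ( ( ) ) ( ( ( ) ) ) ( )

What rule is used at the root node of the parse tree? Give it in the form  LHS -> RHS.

[B [Q ( [B [Q ( )]] )] [B [Q ( [B [Q ( [B [Q ( )]] )]] )] [B [Q ( )]]]]

B -> Q B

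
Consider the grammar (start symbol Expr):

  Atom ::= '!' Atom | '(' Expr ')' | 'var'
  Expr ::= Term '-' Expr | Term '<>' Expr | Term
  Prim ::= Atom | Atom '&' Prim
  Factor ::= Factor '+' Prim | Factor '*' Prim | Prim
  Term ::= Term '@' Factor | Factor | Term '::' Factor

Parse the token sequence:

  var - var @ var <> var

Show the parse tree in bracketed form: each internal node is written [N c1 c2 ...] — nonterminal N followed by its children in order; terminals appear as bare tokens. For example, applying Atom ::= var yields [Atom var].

Expr
Term - Expr
Factor - Expr
Prim - Expr
Atom - Expr
var - Expr
var - Term <> Expr
var - Term @ Factor <> Expr
var - Factor @ Factor <> Expr
var - Prim @ Factor <> Expr
var - Atom @ Factor <> Expr
var - var @ Factor <> Expr
var - var @ Prim <> Expr
var - var @ Atom <> Expr
var - var @ var <> Expr
var - var @ var <> Term
var - var @ var <> Factor
var - var @ var <> Prim
var - var @ var <> Atom
var - var @ var <> var

[Expr [Term [Factor [Prim [Atom var]]]] - [Expr [Term [Term [Factor [Prim [Atom var]]]] @ [Factor [Prim [Atom var]]]] <> [Expr [Term [Factor [Prim [Atom var]]]]]]]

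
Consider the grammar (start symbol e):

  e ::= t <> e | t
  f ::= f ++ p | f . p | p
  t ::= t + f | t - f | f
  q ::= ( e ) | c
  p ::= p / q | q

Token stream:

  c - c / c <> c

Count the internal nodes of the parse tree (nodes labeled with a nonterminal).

16

[e [t [t [f [p [q c]]]] - [f [p [p [q c]] / [q c]]]] <> [e [t [f [p [q c]]]]]]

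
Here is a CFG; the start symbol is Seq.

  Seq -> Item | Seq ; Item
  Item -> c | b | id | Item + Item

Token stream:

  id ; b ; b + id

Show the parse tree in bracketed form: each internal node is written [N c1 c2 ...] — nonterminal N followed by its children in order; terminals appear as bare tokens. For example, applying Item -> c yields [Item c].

[Seq [Seq [Seq [Item id]] ; [Item b]] ; [Item [Item b] + [Item id]]]

Seq
Seq ; Item
Seq ; Item ; Item
Item ; Item ; Item
id ; Item ; Item
id ; b ; Item
id ; b ; Item + Item
id ; b ; b + Item
id ; b ; b + id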